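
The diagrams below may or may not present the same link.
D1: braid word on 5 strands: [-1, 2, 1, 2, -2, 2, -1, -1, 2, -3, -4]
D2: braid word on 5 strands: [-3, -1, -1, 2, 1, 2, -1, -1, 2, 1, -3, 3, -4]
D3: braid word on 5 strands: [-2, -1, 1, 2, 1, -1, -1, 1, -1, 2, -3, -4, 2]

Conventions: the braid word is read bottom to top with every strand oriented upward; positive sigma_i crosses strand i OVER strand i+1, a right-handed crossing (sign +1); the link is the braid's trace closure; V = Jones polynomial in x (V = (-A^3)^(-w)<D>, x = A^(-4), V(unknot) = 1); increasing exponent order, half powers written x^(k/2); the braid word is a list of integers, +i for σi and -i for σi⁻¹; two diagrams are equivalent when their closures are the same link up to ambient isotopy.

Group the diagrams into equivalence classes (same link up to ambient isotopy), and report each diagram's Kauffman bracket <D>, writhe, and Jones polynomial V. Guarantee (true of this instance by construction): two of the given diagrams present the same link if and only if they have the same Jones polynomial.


equivalence classes: {D1, D2, D3}
D1 (bracket A^-13 + A^-5; 11 crossings at w = -1): V = -x^(1/2) - x^(5/2)
D2 (bracket A^-13 + A^-5; 13 crossings at w = -1): V = -x^(1/2) - x^(5/2)
V(D3) = -x^(1/2) - x^(5/2)  (w -1, c 13, <D> = A^-13 + A^-5)
observation: all 3 diagrams share one V(x), hence one class


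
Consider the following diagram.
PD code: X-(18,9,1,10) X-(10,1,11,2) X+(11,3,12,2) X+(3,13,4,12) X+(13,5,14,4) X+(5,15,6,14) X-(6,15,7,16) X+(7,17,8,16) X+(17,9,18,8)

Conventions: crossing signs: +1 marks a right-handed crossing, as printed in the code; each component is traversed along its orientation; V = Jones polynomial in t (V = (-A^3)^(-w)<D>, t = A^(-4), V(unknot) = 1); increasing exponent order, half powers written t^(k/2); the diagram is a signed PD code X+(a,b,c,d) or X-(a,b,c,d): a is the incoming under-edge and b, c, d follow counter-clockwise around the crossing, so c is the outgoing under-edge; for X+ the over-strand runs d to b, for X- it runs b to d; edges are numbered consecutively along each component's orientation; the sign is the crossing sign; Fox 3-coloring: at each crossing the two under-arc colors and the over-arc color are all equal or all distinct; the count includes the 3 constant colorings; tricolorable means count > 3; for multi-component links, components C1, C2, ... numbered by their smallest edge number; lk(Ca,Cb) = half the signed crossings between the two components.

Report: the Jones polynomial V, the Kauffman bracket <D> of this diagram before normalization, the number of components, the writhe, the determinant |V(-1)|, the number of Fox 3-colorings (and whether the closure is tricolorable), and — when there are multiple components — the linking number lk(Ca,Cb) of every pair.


V(t) = t + t^3 - t^4
bracket: A^-7 - A^-3 - A^5, w = +3
1 component, writhe +3, over 9 crossings
det 3, colorings 9 of 3^9 — tricolorable
observation: V spans 3 powers of t: at least 3 crossings in any diagram


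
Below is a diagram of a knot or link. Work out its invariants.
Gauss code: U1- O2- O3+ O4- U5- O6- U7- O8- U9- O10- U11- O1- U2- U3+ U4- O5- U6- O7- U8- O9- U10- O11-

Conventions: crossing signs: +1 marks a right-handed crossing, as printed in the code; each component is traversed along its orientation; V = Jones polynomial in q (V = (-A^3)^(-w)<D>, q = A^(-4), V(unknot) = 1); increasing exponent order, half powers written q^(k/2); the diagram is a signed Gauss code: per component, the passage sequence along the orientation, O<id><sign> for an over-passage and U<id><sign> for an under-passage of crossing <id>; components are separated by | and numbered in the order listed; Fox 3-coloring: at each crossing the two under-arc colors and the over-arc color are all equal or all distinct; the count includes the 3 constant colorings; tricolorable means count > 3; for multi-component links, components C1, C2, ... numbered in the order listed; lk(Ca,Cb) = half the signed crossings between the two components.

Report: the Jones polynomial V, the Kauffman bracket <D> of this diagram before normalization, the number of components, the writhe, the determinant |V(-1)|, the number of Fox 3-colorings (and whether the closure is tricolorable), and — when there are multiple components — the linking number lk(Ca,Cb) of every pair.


Jones polynomial: V(q) = -q^-13 + q^-12 - q^-11 + q^-10 - q^-9 + q^-8 - q^-7 + q^-6 + q^-4
<D> = -A^-11 - A^-3 + A - A^5 + A^9 - A^13 + A^17 - A^21 + A^25; writhe -9
components 1, writhe -9 (11 crossings)
3-colorings: 9 of 3^11, det 9 — tricolorable
note: V spans 9 powers of q: at least 9 crossings in any diagram


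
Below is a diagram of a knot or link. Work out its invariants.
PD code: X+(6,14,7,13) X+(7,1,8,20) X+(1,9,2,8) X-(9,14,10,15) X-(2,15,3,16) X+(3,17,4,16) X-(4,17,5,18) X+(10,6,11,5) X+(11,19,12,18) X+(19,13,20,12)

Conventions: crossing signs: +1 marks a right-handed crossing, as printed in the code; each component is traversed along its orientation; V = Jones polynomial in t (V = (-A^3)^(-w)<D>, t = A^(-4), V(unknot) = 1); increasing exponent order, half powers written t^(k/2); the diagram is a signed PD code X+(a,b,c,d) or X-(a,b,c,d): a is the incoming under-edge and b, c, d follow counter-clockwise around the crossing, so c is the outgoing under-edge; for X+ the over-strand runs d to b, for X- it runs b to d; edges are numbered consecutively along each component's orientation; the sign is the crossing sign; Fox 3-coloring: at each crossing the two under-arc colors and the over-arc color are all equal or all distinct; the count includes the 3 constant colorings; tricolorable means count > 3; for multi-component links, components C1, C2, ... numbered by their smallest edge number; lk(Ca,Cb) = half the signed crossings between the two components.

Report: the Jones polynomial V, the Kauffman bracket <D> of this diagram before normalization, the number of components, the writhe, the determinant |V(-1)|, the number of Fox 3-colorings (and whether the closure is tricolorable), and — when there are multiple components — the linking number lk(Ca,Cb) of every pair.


V = t + t^3 - t^4
<D> = -A^-4 + 1 + A^8 (w = +4)
1 component over 10 crossings, w = +4
9 Fox colorings among 3^10, |V(-1)| = 3: tricolorable
why: V spans 3 powers of t: at least 3 crossings in any diagram


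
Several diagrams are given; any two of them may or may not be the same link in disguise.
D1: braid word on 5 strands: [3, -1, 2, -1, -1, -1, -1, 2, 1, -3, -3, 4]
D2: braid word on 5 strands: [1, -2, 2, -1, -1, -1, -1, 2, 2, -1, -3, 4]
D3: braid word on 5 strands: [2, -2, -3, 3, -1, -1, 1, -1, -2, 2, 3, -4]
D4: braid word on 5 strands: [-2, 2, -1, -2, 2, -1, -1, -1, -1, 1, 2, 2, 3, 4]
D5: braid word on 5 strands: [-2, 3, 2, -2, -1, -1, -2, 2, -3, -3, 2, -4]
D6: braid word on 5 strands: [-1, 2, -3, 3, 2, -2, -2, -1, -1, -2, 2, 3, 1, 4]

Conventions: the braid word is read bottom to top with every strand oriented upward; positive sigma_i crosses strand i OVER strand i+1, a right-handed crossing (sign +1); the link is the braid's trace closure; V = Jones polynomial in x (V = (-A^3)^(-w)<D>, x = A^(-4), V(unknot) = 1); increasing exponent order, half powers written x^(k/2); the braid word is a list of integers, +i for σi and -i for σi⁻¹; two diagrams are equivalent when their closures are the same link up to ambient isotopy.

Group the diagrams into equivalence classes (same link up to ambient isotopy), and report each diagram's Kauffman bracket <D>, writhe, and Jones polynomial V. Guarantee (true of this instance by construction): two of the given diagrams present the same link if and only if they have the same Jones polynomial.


classes: {D1, D2, D4} | {D3, D5, D6}
V(D1) = x^-5 - x^-4 + 2x^-3 - x^-2 + 2x^-1 + x  [12 crossings, <D> = A^-10 + 2A^-2 - A^2 + 2A^6 - A^10 + A^14, w = -2]
V(D2) = x^-5 - x^-4 + 2x^-3 - x^-2 + 2x^-1 + x  (w -2, c 12, <D> = A^-10 + 2A^-2 - A^2 + 2A^6 - A^10 + A^14)
V(D3) = x^-3 + x^-2 + x^-1 + 1  (w -2, c 12, <D> = A^-6 + A^-2 + A^2 + A^6)
V(D4) = x^-5 - x^-4 + 2x^-3 - x^-2 + 2x^-1 + x  (w 0, c 14, <D> = A^-4 + 2A^4 - A^8 + 2A^12 - A^16 + A^20)
D5 (bracket A^-12 + A^-8 + A^-4 + 1; 12 crossings at w = -4): V = x^-3 + x^-2 + x^-1 + 1
D6 (bracket 1 + A^4 + A^8 + A^12; 14 crossings at w = 0): V = x^-3 + x^-2 + x^-1 + 1
note: 2 classes among 6 diagrams; unequal V(x) rules out equality


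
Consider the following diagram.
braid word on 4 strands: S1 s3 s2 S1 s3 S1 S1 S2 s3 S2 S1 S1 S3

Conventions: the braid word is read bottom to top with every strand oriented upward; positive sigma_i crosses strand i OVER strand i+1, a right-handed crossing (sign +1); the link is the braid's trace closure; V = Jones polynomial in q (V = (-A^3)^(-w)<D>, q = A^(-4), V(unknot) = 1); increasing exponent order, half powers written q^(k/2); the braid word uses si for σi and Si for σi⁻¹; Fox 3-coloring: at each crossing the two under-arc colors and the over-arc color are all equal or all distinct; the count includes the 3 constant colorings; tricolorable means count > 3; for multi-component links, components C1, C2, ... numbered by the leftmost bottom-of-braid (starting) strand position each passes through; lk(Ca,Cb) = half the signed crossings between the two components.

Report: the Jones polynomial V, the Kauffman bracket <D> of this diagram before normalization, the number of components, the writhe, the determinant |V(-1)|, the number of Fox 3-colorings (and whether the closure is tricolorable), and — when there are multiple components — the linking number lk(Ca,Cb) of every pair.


Jones polynomial: V(q) = q^-10 - 3q^-9 + 6q^-8 - 8q^-7 + 9q^-6 - 10q^-5 + 8q^-4 - 6q^-3 + 4q^-2 - q^-1 + 1
<D> = -A^-15 + A^-11 - 4A^-7 + 6A^-3 - 8A + 10A^5 - 9A^9 + 8A^13 - 6A^17 + 3A^21 - A^25; writhe -5
components 1, writhe -5 (13 crossings)
3-colorings: 9 of 3^13, det 57 — tricolorable
note: w = -5 shifts under R1 moves; the (-A^3)^(5) factor cancels that in V


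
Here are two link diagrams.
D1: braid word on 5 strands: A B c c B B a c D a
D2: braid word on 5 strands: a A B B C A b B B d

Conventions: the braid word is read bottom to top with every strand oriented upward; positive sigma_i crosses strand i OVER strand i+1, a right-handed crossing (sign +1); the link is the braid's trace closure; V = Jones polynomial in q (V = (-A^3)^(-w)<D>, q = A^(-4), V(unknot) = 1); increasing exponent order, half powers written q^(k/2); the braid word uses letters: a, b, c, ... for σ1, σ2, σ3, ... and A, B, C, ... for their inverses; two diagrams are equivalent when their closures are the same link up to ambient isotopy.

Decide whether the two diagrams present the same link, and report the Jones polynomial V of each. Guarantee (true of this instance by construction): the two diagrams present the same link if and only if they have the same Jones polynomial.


equivalent: no
V(D1) = -q^-3 + 2q^-2 - 2q^-1 + 3 - 2q + 2q^2 - q^3  (w 0, c 10, <D> = -A^-12 + 2A^-8 - 2A^-4 + 3 - 2A^4 + 2A^8 - A^12)
V(D2) = -q^-4 + q^-3 + q^-1  (w -4, c 10, <D> = A^-8 + 1 - A^4)
why: 2 values of V(q) split the 2 diagrams


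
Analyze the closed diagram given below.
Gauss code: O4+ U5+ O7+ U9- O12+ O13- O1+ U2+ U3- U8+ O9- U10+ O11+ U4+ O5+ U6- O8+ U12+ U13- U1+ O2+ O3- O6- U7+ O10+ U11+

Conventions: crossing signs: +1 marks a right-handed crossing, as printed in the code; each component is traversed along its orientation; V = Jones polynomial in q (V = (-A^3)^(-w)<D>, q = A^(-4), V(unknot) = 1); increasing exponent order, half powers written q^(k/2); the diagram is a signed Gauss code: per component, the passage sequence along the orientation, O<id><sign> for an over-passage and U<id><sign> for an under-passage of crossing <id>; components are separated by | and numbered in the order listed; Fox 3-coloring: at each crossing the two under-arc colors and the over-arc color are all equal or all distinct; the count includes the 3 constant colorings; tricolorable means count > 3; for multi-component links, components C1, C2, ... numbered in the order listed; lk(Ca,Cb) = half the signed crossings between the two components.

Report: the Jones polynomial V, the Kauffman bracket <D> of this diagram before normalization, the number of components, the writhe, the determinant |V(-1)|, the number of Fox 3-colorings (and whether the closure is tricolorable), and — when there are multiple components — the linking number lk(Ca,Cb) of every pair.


V = 1 - 2q + 3q^2 - 4q^3 + 6q^4 - 5q^5 + 5q^6 - 4q^7 + 2q^8 - q^9
<D> = A^-21 - 2A^-17 + 4A^-13 - 5A^-9 + 5A^-5 - 6A^-1 + 4A^3 - 3A^7 + 2A^11 - A^15 (w = +5)
1 component over 13 crossings, w = +5
9 Fox colorings among 3^13, |V(-1)| = 33: tricolorable
why: w = +5 (over 13 crossings) is diagram-only; (-A^3)^(-5) removes it from V


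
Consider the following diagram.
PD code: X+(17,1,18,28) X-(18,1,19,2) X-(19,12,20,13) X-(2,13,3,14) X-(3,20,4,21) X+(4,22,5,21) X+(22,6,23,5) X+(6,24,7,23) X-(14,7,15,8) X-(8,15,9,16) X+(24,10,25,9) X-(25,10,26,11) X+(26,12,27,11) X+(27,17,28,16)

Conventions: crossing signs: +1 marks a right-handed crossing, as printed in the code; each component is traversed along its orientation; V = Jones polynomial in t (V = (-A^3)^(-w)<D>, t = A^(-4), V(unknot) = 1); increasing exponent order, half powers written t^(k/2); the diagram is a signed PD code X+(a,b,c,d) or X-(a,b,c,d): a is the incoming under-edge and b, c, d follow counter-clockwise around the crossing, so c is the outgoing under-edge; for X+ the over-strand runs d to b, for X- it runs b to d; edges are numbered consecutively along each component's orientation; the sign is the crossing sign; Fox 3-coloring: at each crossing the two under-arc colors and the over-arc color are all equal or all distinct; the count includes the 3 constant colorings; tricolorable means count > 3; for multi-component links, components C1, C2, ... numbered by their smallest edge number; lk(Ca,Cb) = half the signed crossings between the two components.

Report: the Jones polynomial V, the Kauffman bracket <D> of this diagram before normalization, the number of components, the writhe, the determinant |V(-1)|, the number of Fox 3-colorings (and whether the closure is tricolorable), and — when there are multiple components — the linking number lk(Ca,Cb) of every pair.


Jones polynomial: V(t) = -t^-3 + t^-2 - t^-1 + 3 - t + t^2 - t^3
<D> = -A^-12 + A^-8 - A^-4 + 3 - A^4 + A^8 - A^12; writhe 0
components 1, writhe 0 (14 crossings)
3-colorings: 27 of 3^14, det 9 — tricolorable
note: V spans 6 powers of t: at least 6 crossings in any diagram


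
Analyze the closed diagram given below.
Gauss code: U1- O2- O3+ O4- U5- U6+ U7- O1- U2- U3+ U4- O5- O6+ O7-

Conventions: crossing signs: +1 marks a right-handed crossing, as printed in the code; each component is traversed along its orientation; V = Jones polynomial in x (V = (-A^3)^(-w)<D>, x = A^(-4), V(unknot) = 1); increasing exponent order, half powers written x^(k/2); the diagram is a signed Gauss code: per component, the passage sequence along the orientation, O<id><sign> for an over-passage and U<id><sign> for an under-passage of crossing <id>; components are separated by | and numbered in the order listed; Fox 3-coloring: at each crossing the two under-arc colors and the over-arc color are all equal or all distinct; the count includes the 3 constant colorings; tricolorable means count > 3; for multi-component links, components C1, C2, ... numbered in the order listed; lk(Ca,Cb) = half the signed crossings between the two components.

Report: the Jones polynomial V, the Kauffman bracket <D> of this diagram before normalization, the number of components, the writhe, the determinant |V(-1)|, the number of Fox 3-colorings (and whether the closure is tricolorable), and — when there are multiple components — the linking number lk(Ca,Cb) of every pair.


V = -x^-4 + x^-3 + x^-1
<D> = -A^-5 - A^3 + A^7 (w = -3)
1 component over 7 crossings, w = -3
9 Fox colorings among 3^7, |V(-1)| = 3: tricolorable
why: |V(-1)| = 3: so tricolorable, since 3 divides 3


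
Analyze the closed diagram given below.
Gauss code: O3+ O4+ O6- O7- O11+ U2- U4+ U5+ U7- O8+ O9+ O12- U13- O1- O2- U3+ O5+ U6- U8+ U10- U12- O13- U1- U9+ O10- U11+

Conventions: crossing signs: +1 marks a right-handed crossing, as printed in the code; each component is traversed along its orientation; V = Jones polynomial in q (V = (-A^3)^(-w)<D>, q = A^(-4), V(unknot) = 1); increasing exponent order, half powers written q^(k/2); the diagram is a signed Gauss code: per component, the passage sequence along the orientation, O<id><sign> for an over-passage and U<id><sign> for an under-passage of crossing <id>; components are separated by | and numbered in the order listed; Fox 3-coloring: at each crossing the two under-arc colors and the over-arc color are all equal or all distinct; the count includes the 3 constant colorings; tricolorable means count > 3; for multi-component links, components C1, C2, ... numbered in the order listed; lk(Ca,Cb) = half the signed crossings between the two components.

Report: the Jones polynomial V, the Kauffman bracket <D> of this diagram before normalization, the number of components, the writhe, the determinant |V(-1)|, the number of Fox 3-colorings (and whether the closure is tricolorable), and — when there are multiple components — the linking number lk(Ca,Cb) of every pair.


Jones polynomial: V(q) = -q^-4 + q^-3 + q^-1
<D> = -A - A^9 + A^13; writhe -1
components 1, writhe -1 (13 crossings)
3-colorings: 9 of 3^13, det 3 — tricolorable
note: V spans 3 powers of q: at least 3 crossings in any diagram


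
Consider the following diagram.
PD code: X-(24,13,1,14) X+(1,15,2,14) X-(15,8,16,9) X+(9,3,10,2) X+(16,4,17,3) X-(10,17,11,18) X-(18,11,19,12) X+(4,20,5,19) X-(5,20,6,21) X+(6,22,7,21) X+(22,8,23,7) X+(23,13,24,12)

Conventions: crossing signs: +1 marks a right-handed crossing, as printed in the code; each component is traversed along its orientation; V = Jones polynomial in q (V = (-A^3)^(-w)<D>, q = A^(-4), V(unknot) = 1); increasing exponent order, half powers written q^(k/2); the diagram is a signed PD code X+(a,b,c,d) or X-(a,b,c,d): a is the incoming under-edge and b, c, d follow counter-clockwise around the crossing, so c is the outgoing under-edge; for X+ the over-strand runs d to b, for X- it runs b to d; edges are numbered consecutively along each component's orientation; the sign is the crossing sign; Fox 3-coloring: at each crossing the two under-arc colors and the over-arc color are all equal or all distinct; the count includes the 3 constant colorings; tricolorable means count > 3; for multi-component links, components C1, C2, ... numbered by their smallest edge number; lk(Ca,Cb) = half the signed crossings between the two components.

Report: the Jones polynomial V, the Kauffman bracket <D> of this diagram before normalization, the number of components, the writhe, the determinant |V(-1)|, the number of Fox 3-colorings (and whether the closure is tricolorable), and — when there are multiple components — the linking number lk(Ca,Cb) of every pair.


V = -q^-1 + 2 - q + 2q^2 - q^3 + q^4 - q^5
<D> = -A^-14 + A^-10 - A^-6 + 2A^-2 - A^2 + 2A^6 - A^10 (w = +2)
1 component over 12 crossings, w = +2
9 Fox colorings among 3^12, |V(-1)| = 9: tricolorable
why: w = +2 shifts under R1 moves; the (-A^3)^(-2) factor cancels that in V


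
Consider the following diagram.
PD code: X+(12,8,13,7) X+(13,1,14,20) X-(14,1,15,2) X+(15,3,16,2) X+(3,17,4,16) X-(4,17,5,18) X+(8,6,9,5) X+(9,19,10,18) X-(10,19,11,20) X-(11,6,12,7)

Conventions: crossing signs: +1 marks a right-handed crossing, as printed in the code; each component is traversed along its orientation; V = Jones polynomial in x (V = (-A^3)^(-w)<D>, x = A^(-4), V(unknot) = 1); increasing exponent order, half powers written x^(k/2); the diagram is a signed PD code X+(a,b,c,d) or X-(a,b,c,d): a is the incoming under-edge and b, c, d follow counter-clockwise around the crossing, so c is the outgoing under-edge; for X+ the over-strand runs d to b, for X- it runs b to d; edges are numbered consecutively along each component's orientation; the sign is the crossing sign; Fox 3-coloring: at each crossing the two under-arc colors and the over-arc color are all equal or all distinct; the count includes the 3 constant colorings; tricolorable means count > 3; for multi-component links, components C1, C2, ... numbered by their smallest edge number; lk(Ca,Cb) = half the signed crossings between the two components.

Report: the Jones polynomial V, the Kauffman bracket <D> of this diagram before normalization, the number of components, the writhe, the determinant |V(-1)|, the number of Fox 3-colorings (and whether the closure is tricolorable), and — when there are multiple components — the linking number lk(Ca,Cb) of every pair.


V(x) = 1
bracket: A^6, w = +2
1 component, writhe +2, over 10 crossings
det 1, colorings 3 of 3^10 — not tricolorable
observation: w = +2 shifts under R1 moves; the (-A^3)^(-2) factor cancels that in V


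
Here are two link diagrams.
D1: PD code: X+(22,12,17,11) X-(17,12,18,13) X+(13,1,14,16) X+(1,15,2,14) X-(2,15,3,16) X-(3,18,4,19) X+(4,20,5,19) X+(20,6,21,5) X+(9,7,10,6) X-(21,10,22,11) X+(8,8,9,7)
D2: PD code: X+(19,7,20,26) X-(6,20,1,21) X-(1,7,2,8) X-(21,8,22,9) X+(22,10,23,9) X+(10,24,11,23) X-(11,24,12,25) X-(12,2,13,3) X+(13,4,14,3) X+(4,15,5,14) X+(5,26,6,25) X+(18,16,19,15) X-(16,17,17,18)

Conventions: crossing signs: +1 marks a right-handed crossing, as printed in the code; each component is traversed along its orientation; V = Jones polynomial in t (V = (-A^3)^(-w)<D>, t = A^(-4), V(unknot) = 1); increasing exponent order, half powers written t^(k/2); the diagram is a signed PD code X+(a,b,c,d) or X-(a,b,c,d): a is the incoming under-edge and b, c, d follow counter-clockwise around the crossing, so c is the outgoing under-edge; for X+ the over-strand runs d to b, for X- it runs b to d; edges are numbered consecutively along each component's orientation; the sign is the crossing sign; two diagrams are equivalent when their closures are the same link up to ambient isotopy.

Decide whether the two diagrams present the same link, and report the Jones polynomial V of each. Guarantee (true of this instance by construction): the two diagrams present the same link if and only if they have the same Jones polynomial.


equivalent: yes
V(D1) = -t^(-1/2) - t^(1/2)  (w +3, c 11, <D> = A^7 + A^11)
V(D2) = -t^(-1/2) - t^(1/2)  [13 crossings, <D> = A + A^5, w = +1]
key observation: Reidemeister moves carry D1 (11 crossings) to D2 (13)


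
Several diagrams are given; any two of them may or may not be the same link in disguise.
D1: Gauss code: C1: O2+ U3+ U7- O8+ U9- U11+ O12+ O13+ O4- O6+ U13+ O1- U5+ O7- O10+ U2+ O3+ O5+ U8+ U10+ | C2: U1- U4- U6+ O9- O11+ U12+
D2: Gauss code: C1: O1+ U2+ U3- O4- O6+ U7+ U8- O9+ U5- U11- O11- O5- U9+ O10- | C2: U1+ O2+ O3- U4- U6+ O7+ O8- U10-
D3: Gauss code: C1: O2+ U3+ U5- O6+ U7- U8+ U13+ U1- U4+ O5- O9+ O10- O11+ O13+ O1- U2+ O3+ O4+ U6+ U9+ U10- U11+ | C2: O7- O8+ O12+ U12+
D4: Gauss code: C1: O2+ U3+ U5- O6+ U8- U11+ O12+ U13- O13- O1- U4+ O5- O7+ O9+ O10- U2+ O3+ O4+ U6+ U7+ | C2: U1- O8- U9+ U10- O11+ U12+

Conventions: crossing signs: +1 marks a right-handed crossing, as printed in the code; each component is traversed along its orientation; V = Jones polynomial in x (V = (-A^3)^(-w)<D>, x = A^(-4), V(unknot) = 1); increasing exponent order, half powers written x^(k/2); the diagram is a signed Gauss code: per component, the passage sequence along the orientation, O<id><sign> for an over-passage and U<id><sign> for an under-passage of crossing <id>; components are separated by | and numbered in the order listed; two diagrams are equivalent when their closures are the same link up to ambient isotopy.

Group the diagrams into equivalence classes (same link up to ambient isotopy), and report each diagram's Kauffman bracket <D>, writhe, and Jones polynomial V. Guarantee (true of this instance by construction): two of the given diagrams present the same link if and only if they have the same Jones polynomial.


equivalence classes: {D1, D3, D4} | {D2}
D1 (bracket -A^-11 + A + A^5 + A^13; 13 crossings at w = +5): V = -x^(1/2) - x^(5/2) - x^(7/2) + x^(13/2)
V(D2) = -x^(-1/2) - x^(1/2)  [11 crossings, <D> = A^-5 + A^-1, w = -1]
V(D3) = -x^(1/2) - x^(5/2) - x^(7/2) + x^(13/2)  (w +5, c 13, <D> = -A^-11 + A + A^5 + A^13)
V(D4) = -x^(1/2) - x^(5/2) - x^(7/2) + x^(13/2)  (w +3, c 13, <D> = -A^-17 + A^-5 + A^-1 + A^7)
key observation: V(x) takes 2 values over 4 diagrams, fixing the grouping


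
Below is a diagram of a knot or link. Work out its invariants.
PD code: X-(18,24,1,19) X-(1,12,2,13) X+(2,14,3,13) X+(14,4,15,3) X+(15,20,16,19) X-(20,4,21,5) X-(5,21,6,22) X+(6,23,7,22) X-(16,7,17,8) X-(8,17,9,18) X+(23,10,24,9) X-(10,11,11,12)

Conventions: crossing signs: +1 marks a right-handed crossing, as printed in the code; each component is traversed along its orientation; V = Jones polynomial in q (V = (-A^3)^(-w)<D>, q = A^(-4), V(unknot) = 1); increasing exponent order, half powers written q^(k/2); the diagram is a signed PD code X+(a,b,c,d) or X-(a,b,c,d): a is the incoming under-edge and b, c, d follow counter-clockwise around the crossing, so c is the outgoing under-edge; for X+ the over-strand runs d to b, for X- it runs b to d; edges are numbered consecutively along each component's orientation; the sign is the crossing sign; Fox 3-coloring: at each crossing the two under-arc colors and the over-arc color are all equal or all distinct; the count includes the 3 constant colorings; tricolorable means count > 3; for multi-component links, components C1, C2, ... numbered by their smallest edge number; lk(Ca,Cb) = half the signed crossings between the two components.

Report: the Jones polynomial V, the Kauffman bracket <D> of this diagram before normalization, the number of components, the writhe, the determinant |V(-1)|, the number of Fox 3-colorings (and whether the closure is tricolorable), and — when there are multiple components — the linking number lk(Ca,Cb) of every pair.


V = q^(-7/2) - 2q^(-5/2) + q^(-3/2) - 2q^(-1/2) + q^(1/2) - q^(3/2)
<D> = -A^-12 + A^-8 - 2A^-4 + 1 - 2A^4 + A^8 (w = -2)
2 components over 12 crossings, w = -2
lk(C1,C2): 0
3 Fox colorings among 3^12, |V(-1)| = 8: not tricolorable
why: det 8 = |V(-1)|; not divisible by 3, so not tricolorable


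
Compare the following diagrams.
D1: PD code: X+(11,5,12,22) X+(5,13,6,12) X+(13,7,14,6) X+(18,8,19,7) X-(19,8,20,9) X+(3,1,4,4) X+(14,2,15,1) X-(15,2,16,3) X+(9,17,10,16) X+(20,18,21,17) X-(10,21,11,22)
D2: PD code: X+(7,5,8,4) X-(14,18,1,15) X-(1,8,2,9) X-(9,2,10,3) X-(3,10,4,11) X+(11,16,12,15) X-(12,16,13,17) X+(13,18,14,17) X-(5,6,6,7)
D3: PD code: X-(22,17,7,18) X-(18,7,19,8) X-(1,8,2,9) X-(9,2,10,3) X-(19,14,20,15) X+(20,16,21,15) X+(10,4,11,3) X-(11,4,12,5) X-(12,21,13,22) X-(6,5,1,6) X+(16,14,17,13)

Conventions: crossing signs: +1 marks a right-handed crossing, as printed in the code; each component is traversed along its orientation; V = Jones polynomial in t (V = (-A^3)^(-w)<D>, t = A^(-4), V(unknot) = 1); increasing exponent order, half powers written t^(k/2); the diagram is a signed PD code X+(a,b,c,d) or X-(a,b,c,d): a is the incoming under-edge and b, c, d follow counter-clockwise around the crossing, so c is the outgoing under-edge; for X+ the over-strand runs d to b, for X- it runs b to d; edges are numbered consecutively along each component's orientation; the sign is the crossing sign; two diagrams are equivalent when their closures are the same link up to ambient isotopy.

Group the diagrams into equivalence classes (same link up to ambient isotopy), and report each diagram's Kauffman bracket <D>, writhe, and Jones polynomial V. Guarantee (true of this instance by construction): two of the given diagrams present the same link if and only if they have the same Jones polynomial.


equivalence classes: {D1} | {D2} | {D3}
D1 (bracket -A^-3 + A^5 + A^9 + A^13; 11 crossings at w = +5): V = -t^(1/2) - t^(3/2) - t^(5/2) + t^(9/2)
V(D2) = t^(-9/2) - t^(-5/2) - t^(-3/2) - t^(-1/2)  (w -3, c 9, <D> = A^-7 + A^-3 + A - A^9)
D3 (bracket A^-9 + 2A^-1 - A^3 + A^7 - A^11; 11 crossings at w = -5): V = t^(-13/2) - t^(-11/2) + t^(-9/2) - 2t^(-7/2) - t^(-3/2)
key observation: comparing 3 Jones polynomials yields 3 groups


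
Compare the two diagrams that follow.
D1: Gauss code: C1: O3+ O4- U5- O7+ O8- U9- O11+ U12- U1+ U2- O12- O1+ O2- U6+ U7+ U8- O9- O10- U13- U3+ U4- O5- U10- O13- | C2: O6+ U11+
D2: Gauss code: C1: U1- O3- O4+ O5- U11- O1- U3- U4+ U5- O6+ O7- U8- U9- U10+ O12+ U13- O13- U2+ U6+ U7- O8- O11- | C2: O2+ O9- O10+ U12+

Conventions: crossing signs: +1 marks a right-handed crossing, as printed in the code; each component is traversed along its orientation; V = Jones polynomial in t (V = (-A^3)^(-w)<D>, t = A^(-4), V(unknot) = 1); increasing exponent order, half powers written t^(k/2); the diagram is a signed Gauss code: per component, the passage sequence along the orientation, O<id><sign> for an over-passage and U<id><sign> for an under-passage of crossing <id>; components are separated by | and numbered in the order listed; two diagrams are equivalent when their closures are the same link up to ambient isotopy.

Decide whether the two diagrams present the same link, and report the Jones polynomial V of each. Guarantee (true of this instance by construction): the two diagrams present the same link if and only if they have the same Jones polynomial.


equivalent: yes
V(D1) = t^(-7/2) - t^(-5/2) + t^(-3/2) - 2t^(-1/2) - t^(3/2)  (w -3, c 13, <D> = A^-15 + 2A^-7 - A^-3 + A - A^5)
V(D2) = t^(-7/2) - t^(-5/2) + t^(-3/2) - 2t^(-1/2) - t^(3/2)  (w -3, c 13, <D> = A^-15 + 2A^-7 - A^-3 + A - A^5)
why: from 13 to 13 crossings by R-moves: one link, two diagrams


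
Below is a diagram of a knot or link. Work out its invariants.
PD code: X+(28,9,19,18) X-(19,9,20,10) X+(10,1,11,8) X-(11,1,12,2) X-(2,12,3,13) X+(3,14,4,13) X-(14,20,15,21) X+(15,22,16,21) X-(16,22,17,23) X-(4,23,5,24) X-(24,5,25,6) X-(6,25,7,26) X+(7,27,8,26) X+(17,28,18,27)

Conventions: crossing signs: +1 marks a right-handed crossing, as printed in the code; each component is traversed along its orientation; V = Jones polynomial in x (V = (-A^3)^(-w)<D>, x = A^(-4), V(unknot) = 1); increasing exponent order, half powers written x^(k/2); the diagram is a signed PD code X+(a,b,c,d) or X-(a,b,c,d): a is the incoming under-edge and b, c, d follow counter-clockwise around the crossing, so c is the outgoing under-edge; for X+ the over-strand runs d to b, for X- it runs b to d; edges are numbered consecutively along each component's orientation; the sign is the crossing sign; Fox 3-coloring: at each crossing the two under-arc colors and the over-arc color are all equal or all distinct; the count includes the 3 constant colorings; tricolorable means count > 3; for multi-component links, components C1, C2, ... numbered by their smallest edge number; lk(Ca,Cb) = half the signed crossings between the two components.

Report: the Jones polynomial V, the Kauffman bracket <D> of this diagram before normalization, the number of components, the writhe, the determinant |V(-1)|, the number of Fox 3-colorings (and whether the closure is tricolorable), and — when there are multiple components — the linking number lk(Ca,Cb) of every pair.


V = x^-3 + x^-2 + x^-1 + 1
<D> = A^-6 + A^-2 + A^2 + A^6 (w = -2)
3 components over 14 crossings, w = -2
lk(C1,C2): 0
lk(C1,C3) = -1
linking number lk(C2,C3) = 0
9 Fox colorings among 3^14, |V(-1)| = 0: tricolorable
why: span 3 respects span(V) <= c + mu - 1 = 16 for this 3-component diagram


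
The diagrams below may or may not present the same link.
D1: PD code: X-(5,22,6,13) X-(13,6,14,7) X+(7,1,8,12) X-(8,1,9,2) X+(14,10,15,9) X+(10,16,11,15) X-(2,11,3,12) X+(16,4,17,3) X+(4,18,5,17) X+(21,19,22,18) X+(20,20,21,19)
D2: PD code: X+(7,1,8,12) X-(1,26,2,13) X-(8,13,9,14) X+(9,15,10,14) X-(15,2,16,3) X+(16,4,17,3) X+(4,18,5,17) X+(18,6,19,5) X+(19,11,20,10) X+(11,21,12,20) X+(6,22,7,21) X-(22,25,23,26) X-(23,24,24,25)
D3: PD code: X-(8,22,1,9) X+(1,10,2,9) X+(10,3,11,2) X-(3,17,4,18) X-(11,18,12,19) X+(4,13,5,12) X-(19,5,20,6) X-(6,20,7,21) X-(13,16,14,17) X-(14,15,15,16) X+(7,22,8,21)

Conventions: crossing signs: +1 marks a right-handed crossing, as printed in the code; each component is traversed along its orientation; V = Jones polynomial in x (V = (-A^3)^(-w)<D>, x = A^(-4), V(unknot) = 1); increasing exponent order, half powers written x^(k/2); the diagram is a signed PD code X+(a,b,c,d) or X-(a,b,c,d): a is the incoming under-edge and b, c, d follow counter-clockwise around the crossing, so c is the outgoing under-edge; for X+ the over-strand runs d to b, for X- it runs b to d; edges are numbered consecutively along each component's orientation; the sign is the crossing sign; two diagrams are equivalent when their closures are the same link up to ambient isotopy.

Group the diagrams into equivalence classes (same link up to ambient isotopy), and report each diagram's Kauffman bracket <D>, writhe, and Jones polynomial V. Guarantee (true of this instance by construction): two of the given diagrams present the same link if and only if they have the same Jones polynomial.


equivalence classes: {D1} | {D2} | {D3}
D1 (bracket A^-1 + A^7; 11 crossings at w = +3): V = -x^(1/2) - x^(5/2)
V(D2) = -x^(3/2) - x^(7/2) + x^(9/2) - x^(11/2)  [13 crossings, <D> = A^-13 - A^-9 + A^-5 + A^3, w = +3]
V(D3) = -x^(-1/2) - x^(1/2)  [11 crossings, <D> = A^-11 + A^-7, w = -3]
key observation: 3 classes among 3 diagrams; unequal V(x) rules out equality


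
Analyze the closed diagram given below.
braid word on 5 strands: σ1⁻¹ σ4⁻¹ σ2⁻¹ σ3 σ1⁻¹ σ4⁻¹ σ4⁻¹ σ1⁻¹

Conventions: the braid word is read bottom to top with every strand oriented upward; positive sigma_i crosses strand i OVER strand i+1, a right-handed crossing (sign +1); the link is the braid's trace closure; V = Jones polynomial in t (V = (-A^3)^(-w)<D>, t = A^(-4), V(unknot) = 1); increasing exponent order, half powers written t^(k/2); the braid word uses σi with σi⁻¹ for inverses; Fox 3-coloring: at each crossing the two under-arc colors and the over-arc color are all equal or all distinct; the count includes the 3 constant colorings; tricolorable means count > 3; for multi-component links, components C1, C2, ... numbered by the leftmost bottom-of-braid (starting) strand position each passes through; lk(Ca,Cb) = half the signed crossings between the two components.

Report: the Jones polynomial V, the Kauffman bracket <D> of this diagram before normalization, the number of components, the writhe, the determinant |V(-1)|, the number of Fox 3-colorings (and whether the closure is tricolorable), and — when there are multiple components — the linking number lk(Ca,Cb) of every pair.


V = t^-8 - 2t^-7 + t^-6 - 2t^-5 + 2t^-4 + t^-2
<D> = A^-10 + 2A^-2 - 2A^2 + A^6 - 2A^10 + A^14 (w = -6)
1 component over 8 crossings, w = -6
27 Fox colorings among 3^8, |V(-1)| = 9: tricolorable
why: w = -6 shifts under R1 moves; the (-A^3)^(6) factor cancels that in V


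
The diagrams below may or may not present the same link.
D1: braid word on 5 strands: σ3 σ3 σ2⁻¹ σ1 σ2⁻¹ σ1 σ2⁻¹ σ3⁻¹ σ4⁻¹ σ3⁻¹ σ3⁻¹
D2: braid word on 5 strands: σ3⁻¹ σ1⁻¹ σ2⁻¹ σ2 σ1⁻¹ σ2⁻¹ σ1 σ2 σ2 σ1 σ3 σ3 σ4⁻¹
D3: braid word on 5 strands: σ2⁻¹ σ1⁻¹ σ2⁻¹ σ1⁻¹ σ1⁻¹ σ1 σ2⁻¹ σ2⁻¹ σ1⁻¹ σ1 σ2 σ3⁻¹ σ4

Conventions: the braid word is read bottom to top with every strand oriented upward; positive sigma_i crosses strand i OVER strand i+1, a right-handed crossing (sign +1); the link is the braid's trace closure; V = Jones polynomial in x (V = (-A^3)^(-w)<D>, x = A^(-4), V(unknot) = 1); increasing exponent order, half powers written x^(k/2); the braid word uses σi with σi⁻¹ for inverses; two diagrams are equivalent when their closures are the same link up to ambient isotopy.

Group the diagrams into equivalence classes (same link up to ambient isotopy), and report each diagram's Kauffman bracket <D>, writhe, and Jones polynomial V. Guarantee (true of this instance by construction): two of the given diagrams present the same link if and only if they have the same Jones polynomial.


equivalence classes: {D1} | {D2} | {D3}
D1 (bracket A^-15 - A^-11 + 2A^-7 - A^-3 + 2A - A^5; 11 crossings at w = -3): V = x^(-7/2) - 2x^(-5/2) + x^(-3/2) - 2x^(-1/2) + x^(1/2) - x^(3/2)
V(D2) = -x^(1/2) - x^(5/2)  [13 crossings, <D> = A^-7 + A, w = +1]
D3 (bracket A^-9 + A^-1 - A^3 + A^7; 13 crossings at w = -5): V = -x^(-11/2) + x^(-9/2) - x^(-7/2) - x^(-3/2)
key observation: 3 values of V(x) split the 3 diagrams


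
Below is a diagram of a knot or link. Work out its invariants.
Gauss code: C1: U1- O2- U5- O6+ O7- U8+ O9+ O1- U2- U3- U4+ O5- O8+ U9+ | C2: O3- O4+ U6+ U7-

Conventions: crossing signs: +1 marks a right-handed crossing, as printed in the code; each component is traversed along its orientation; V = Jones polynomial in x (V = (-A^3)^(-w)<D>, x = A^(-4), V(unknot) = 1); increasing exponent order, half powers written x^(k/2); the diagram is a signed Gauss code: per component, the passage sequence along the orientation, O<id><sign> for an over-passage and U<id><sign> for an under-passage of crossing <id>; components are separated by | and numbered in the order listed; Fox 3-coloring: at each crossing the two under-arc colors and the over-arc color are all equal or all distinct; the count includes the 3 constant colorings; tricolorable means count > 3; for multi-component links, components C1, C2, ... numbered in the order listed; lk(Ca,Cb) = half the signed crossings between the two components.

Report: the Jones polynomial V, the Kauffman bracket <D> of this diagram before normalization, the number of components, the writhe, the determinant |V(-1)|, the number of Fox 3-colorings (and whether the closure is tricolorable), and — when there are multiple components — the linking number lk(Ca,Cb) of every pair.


Jones polynomial: V(x) = -x^(-1/2) - x^(1/2)
<D> = A^-5 + A^-1; writhe -1
components 2, writhe -1 (9 crossings)
linking number lk(C1,C2) = 0
3-colorings: 9 of 3^9, det 0 — tricolorable
note: span 1 respects span(V) <= c + mu - 1 = 10 for this 2-component diagram


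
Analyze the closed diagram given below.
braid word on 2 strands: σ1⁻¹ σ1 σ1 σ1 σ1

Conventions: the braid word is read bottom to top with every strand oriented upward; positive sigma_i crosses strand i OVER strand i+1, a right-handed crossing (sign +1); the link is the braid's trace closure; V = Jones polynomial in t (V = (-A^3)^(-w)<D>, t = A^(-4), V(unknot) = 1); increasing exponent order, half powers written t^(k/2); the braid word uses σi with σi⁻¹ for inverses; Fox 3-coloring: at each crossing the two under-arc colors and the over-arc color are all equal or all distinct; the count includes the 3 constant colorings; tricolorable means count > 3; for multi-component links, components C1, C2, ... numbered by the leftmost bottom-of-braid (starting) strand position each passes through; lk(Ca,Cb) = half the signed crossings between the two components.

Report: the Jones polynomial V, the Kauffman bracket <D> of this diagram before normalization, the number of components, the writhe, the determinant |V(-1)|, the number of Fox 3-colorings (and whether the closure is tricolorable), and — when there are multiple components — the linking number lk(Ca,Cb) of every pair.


V(t) = t + t^3 - t^4
bracket: A^-7 - A^-3 - A^5, w = +3
1 component, writhe +3, over 5 crossings
det 3, colorings 9 of 3^5 — tricolorable
observation: w = +3 shifts under R1 moves; the (-A^3)^(-3) factor cancels that in V


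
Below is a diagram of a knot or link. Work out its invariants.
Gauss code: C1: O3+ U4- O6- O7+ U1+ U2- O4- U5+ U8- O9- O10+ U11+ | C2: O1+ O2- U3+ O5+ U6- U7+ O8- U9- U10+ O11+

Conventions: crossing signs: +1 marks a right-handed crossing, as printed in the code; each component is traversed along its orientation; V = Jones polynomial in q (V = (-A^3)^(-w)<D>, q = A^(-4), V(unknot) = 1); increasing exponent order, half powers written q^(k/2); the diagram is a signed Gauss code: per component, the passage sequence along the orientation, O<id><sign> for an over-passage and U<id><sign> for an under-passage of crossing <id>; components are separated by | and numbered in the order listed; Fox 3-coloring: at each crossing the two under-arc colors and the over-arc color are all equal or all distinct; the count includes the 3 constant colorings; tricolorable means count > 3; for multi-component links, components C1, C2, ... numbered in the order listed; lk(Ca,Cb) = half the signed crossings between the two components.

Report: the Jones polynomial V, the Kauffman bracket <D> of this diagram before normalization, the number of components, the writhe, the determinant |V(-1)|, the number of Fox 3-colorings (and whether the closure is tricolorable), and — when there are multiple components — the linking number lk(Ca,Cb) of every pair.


V(q) = -q^(1/2) - q^(5/2)
bracket: A^-7 + A, w = +1
2 components, writhe +1, over 11 crossings
lk(C1,C2) = +1
det 2, colorings 3 of 3^11 — not tricolorable
observation: the span of V is 2, within the link bound 11 + 2 - 1
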